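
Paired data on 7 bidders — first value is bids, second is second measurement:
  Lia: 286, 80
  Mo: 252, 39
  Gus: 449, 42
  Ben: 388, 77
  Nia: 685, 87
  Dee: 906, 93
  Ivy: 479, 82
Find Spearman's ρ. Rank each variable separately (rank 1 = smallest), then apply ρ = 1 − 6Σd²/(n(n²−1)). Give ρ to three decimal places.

0.857

Ranks of variable 1: 2, 1, 4, 3, 6, 7, 5
Ranks of variable 2: 4, 1, 2, 3, 6, 7, 5
d = r₁ − r₂: -2, 0, 2, 0, 0, 0, 0
d²: 4, 0, 4, 0, 0, 0, 0; Σd² = 8
ρ = 1 − 6·8/(7·48) = 1 − 48/336 = 0.857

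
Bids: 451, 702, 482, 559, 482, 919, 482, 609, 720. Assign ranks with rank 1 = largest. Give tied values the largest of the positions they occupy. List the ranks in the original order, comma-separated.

9, 3, 8, 5, 8, 1, 8, 4, 2

Sorted (descending): 919, 720, 702, 609, 559, 482, 482, 482, 451
The 3 values of 482 occupy positions 6–8 → each gets rank 8.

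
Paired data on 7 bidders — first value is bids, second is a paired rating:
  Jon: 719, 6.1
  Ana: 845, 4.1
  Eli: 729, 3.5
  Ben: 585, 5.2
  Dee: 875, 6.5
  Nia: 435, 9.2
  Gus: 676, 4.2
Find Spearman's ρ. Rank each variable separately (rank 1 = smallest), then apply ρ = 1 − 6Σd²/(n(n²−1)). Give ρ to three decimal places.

-0.321

Ranks of variable 1: 4, 6, 5, 2, 7, 1, 3
Ranks of variable 2: 5, 2, 1, 4, 6, 7, 3
d = r₁ − r₂: -1, 4, 4, -2, 1, -6, 0
d²: 1, 16, 16, 4, 1, 36, 0; Σd² = 74
ρ = 1 − 6·74/(7·48) = 1 − 444/336 = -0.321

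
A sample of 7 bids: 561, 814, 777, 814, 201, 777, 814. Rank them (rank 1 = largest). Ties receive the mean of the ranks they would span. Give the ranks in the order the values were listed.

Sorted (descending): 814, 814, 814, 777, 777, 561, 201
The 3 values of 814 occupy positions 1–3 → average rank 2.
The 2 values of 777 occupy positions 4–5 → average rank (4+5)/2 = 4.5.

6, 2, 4.5, 2, 7, 4.5, 2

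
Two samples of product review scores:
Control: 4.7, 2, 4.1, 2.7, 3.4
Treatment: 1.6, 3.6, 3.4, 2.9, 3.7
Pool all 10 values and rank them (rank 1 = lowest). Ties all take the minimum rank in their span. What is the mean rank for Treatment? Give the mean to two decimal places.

5.00

Sorted (ascending): 1.6, 2, 2.7, 2.9, 3.4, 3.4, 3.6, 3.7, 4.1, 4.7
The 2 values of 3.4 occupy positions 5–6 → each gets rank 5.
Treatment values → pooled ranks: 1.6→1, 3.6→7, 3.4→5, 2.9→4, 3.7→8
Mean rank = (1 + 7 + 5 + 4 + 8) / 5 = 5.00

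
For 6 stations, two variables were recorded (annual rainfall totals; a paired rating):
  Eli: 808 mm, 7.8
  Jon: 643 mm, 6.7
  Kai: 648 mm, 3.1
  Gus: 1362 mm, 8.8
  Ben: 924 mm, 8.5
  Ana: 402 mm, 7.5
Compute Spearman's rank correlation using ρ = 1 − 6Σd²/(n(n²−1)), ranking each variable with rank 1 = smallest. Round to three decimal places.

0.771

Ranks of variable 1: 4, 2, 3, 6, 5, 1
Ranks of variable 2: 4, 2, 1, 6, 5, 3
d = r₁ − r₂: 0, 0, 2, 0, 0, -2
d²: 0, 0, 4, 0, 0, 4; Σd² = 8
ρ = 1 − 6·8/(6·35) = 1 − 48/210 = 0.771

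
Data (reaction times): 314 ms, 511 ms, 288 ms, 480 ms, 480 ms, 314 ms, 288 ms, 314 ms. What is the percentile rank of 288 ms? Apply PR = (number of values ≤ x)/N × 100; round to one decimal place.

25.0

N = 8.
Strictly below 288: 0. Equal to 288: 2.
PR = 2/8 × 100 = 25.0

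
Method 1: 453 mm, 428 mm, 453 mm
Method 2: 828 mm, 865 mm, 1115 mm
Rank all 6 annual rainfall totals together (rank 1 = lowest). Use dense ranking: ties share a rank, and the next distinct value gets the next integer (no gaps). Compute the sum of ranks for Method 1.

Sorted (ascending): 428, 453, 453, 828, 865, 1115
The 2 values of 453 share dense rank 2.
Remaining distinct values take the next consecutive integers.
Method 1 values → pooled ranks: 453→2, 428→1, 453→2
Rank sum = 2 + 1 + 2 = 5

5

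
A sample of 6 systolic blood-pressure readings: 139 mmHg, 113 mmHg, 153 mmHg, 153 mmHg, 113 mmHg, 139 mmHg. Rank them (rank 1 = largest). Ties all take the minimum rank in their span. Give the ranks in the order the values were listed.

Sorted (descending): 153, 153, 139, 139, 113, 113
The 2 values of 153 occupy positions 1–2 → each gets rank 1.
The 2 values of 139 occupy positions 3–4 → each gets rank 3.
The 2 values of 113 occupy positions 5–6 → each gets rank 5.

3, 5, 1, 1, 5, 3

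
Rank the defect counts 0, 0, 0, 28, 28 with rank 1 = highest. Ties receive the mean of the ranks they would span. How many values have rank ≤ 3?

Sorted (descending): 28, 28, 0, 0, 0
The 2 values of 28 occupy positions 1–2 → average rank (1+2)/2 = 1.5.
The 3 values of 0 occupy positions 3–5 → average rank 4.
Ranks ≤ 3: {1.5, 1.5} → 2 values.

2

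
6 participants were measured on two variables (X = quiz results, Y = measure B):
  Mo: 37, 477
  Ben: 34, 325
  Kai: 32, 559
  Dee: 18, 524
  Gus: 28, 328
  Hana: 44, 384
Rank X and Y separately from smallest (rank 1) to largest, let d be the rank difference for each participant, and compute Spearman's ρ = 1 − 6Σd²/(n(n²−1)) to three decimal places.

-0.257

Ranks of variable 1: 5, 4, 3, 1, 2, 6
Ranks of variable 2: 4, 1, 6, 5, 2, 3
d = r₁ − r₂: 1, 3, -3, -4, 0, 3
d²: 1, 9, 9, 16, 0, 9; Σd² = 44
ρ = 1 − 6·44/(6·35) = 1 − 264/210 = -0.257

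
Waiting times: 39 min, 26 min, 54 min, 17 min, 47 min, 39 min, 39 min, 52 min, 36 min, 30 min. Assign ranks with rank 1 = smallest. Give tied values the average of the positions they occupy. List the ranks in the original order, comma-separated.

Sorted (ascending): 17, 26, 30, 36, 39, 39, 39, 47, 52, 54
The 3 values of 39 occupy positions 5–7 → average rank 6.

6, 2, 10, 1, 8, 6, 6, 9, 4, 3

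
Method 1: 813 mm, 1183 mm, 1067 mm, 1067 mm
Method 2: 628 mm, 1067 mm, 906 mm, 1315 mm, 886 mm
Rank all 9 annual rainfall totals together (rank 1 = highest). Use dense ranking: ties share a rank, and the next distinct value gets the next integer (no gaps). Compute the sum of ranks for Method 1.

14

Sorted (descending): 1315, 1183, 1067, 1067, 1067, 906, 886, 813, 628
The 3 values of 1067 share dense rank 3.
Remaining distinct values take the next consecutive integers.
Method 1 values → pooled ranks: 813→6, 1183→2, 1067→3, 1067→3
Rank sum = 6 + 2 + 3 + 3 = 14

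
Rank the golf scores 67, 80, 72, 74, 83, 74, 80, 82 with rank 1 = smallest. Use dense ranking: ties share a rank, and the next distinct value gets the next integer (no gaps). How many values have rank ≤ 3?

Sorted (ascending): 67, 72, 74, 74, 80, 80, 82, 83
The 2 values of 74 share dense rank 3.
The 2 values of 80 share dense rank 4.
Remaining distinct values take the next consecutive integers.
Ranks ≤ 3: {1, 2, 3, 3} → 4 values.

4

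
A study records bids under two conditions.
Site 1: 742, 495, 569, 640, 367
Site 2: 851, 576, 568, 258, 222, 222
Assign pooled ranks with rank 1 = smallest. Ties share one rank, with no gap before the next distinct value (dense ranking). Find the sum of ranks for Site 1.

30

Sorted (ascending): 222, 222, 258, 367, 495, 568, 569, 576, 640, 742, 851
The 2 values of 222 share dense rank 1.
Remaining distinct values take the next consecutive integers.
Site 1 values → pooled ranks: 742→9, 495→4, 569→6, 640→8, 367→3
Rank sum = 9 + 4 + 6 + 8 + 3 = 30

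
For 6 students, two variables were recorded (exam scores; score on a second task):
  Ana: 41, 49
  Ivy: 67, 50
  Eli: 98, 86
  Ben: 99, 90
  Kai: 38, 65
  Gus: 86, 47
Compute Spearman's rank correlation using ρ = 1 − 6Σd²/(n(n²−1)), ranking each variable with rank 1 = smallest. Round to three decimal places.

Ranks of variable 1: 2, 3, 5, 6, 1, 4
Ranks of variable 2: 2, 3, 5, 6, 4, 1
d = r₁ − r₂: 0, 0, 0, 0, -3, 3
d²: 0, 0, 0, 0, 9, 9; Σd² = 18
ρ = 1 − 6·18/(6·35) = 1 − 108/210 = 0.486

0.486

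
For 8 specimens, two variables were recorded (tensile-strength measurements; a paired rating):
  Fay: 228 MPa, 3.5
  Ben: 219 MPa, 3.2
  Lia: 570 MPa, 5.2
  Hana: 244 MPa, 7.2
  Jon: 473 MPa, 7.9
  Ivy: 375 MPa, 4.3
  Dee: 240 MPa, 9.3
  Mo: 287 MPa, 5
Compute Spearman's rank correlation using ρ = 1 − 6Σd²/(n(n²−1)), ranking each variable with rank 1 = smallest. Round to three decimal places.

Ranks of variable 1: 2, 1, 8, 4, 7, 6, 3, 5
Ranks of variable 2: 2, 1, 5, 6, 7, 3, 8, 4
d = r₁ − r₂: 0, 0, 3, -2, 0, 3, -5, 1
d²: 0, 0, 9, 4, 0, 9, 25, 1; Σd² = 48
ρ = 1 − 6·48/(8·63) = 1 − 288/504 = 0.429

0.429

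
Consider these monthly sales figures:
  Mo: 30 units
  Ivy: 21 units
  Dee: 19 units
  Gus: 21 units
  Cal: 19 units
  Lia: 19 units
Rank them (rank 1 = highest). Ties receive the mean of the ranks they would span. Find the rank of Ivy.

2.5

Sorted (descending): 30, 21, 21, 19, 19, 19
The 2 values of 21 occupy positions 2–3 → average rank (2+3)/2 = 2.5.
The 3 values of 19 occupy positions 4–6 → average rank 5.
Ivy has value 21 units → rank 2.5.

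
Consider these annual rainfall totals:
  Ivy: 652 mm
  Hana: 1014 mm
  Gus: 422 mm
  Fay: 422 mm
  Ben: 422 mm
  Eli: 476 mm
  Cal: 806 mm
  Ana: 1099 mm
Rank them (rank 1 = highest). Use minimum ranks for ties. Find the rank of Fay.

6

Sorted (descending): 1099, 1014, 806, 652, 476, 422, 422, 422
The 3 values of 422 occupy positions 6–8 → each gets rank 6.
Fay has value 422 mm → rank 6.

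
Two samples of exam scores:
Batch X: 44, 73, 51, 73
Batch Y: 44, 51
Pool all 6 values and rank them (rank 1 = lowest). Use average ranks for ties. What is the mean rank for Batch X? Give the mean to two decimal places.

Sorted (ascending): 44, 44, 51, 51, 73, 73
The 2 values of 44 occupy positions 1–2 → average rank (1+2)/2 = 1.5.
The 2 values of 51 occupy positions 3–4 → average rank (3+4)/2 = 3.5.
The 2 values of 73 occupy positions 5–6 → average rank (5+6)/2 = 5.5.
Batch X values → pooled ranks: 44→1.5, 73→5.5, 51→3.5, 73→5.5
Mean rank = (1.5 + 5.5 + 3.5 + 5.5) / 4 = 4.00

4.00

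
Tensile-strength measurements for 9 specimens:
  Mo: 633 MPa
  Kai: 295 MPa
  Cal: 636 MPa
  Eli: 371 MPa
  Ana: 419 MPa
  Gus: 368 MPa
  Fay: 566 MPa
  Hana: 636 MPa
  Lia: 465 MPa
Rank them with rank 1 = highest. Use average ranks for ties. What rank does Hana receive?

1.5

Sorted (descending): 636, 636, 633, 566, 465, 419, 371, 368, 295
The 2 values of 636 occupy positions 1–2 → average rank (1+2)/2 = 1.5.
Hana has value 636 MPa → rank 1.5.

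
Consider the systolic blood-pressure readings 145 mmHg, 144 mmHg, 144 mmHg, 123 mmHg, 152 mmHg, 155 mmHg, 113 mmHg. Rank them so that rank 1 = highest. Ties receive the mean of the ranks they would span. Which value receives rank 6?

123

Sorted (descending): 155, 152, 145, 144, 144, 123, 113
The 2 values of 144 occupy positions 4–5 → average rank (4+5)/2 = 4.5.
Rank 6 → value 123.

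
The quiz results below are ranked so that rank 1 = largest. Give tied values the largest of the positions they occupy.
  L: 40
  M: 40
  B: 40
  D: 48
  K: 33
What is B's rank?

4

Sorted (descending): 48, 40, 40, 40, 33
The 3 values of 40 occupy positions 2–4 → each gets rank 4.
B has value 40 → rank 4.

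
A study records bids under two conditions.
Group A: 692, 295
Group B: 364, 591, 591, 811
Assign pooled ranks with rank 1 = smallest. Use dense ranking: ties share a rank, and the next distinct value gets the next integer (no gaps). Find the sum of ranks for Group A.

Sorted (ascending): 295, 364, 591, 591, 692, 811
The 2 values of 591 share dense rank 3.
Remaining distinct values take the next consecutive integers.
Group A values → pooled ranks: 692→4, 295→1
Rank sum = 4 + 1 = 5

5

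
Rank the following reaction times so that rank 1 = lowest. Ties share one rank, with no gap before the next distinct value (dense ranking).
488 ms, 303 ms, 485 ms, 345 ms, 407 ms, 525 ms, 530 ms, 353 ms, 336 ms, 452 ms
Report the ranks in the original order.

Sorted (ascending): 303, 336, 345, 353, 407, 452, 485, 488, 525, 530
No ties — each value takes its position as its rank.

8, 1, 7, 3, 5, 9, 10, 4, 2, 6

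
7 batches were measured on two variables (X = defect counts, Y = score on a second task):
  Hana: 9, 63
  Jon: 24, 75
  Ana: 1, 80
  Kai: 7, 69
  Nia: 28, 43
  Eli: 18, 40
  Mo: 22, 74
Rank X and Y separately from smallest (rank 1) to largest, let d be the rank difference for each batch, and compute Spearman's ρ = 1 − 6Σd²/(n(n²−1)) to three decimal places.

-0.321

Ranks of variable 1: 3, 6, 1, 2, 7, 4, 5
Ranks of variable 2: 3, 6, 7, 4, 2, 1, 5
d = r₁ − r₂: 0, 0, -6, -2, 5, 3, 0
d²: 0, 0, 36, 4, 25, 9, 0; Σd² = 74
ρ = 1 − 6·74/(7·48) = 1 − 444/336 = -0.321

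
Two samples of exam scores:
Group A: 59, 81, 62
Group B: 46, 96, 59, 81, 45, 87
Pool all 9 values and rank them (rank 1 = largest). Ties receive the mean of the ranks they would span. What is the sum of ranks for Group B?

30

Sorted (descending): 96, 87, 81, 81, 62, 59, 59, 46, 45
The 2 values of 81 occupy positions 3–4 → average rank (3+4)/2 = 3.5.
The 2 values of 59 occupy positions 6–7 → average rank (6+7)/2 = 6.5.
Group B values → pooled ranks: 46→8, 96→1, 59→6.5, 81→3.5, 45→9, 87→2
Rank sum = 8 + 1 + 6.5 + 3.5 + 9 + 2 = 30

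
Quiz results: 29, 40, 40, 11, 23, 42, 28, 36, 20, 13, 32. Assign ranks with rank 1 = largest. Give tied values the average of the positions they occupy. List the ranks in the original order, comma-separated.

Sorted (descending): 42, 40, 40, 36, 32, 29, 28, 23, 20, 13, 11
The 2 values of 40 occupy positions 2–3 → average rank (2+3)/2 = 2.5.

6, 2.5, 2.5, 11, 8, 1, 7, 4, 9, 10, 5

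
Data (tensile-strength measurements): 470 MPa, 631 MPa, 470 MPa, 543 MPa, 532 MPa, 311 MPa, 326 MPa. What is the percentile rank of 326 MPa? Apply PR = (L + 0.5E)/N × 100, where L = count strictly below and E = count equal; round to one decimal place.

21.4

N = 7.
Strictly below 326: 1. Equal to 326: 1.
PR = (1 + 0.5·1)/7 × 100 = 21.4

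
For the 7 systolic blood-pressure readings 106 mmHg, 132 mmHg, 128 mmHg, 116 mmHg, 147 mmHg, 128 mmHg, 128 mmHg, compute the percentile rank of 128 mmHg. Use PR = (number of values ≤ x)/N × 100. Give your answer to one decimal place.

N = 7.
Strictly below 128: 2. Equal to 128: 3.
PR = 5/7 × 100 = 71.4

71.4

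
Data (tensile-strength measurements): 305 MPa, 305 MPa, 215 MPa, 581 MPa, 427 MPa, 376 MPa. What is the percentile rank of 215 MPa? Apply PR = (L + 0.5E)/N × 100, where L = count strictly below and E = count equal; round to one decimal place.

N = 6.
Strictly below 215: 0. Equal to 215: 1.
PR = (0 + 0.5·1)/6 × 100 = 8.3

8.3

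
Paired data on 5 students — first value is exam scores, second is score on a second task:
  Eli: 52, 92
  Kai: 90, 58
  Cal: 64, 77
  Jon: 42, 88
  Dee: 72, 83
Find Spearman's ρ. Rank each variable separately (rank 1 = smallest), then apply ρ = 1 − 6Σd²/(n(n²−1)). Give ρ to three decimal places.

Ranks of variable 1: 2, 5, 3, 1, 4
Ranks of variable 2: 5, 1, 2, 4, 3
d = r₁ − r₂: -3, 4, 1, -3, 1
d²: 9, 16, 1, 9, 1; Σd² = 36
ρ = 1 − 6·36/(5·24) = 1 − 216/120 = -0.800

-0.800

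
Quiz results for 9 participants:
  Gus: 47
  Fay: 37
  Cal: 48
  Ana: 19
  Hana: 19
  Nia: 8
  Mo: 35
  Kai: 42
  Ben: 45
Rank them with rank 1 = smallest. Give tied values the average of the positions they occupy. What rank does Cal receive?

Sorted (ascending): 8, 19, 19, 35, 37, 42, 45, 47, 48
The 2 values of 19 occupy positions 2–3 → average rank (2+3)/2 = 2.5.
Cal has value 48 → rank 9.

9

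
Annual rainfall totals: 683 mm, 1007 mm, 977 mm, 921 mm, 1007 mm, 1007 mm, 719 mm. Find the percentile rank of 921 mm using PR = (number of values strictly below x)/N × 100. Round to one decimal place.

28.6

N = 7.
Strictly below 921: 2. Equal to 921: 1.
PR = 2/7 × 100 = 28.6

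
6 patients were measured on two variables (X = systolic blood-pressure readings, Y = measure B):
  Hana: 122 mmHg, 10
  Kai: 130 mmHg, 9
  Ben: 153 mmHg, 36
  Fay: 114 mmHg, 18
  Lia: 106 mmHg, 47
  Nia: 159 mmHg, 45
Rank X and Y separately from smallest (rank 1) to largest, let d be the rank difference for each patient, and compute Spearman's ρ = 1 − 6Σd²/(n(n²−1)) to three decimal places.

-0.086

Ranks of variable 1: 3, 4, 5, 2, 1, 6
Ranks of variable 2: 2, 1, 4, 3, 6, 5
d = r₁ − r₂: 1, 3, 1, -1, -5, 1
d²: 1, 9, 1, 1, 25, 1; Σd² = 38
ρ = 1 − 6·38/(6·35) = 1 − 228/210 = -0.086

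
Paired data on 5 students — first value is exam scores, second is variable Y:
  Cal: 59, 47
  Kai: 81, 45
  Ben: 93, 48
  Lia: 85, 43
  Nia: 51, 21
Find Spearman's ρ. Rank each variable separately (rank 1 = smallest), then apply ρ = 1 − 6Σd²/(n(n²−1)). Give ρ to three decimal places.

0.600

Ranks of variable 1: 2, 3, 5, 4, 1
Ranks of variable 2: 4, 3, 5, 2, 1
d = r₁ − r₂: -2, 0, 0, 2, 0
d²: 4, 0, 0, 4, 0; Σd² = 8
ρ = 1 − 6·8/(5·24) = 1 − 48/120 = 0.600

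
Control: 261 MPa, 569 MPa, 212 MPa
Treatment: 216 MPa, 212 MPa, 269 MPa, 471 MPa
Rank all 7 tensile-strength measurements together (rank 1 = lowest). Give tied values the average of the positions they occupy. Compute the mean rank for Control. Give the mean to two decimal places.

4.17

Sorted (ascending): 212, 212, 216, 261, 269, 471, 569
The 2 values of 212 occupy positions 1–2 → average rank (1+2)/2 = 1.5.
Control values → pooled ranks: 261→4, 569→7, 212→1.5
Mean rank = (4 + 7 + 1.5) / 3 = 4.17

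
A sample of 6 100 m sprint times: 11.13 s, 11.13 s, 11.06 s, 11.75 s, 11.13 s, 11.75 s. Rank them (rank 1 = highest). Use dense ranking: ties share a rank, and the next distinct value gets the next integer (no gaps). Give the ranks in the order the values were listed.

2, 2, 3, 1, 2, 1

Sorted (descending): 11.75, 11.75, 11.13, 11.13, 11.13, 11.06
The 2 values of 11.75 share dense rank 1.
The 3 values of 11.13 share dense rank 2.
Remaining distinct values take the next consecutive integers.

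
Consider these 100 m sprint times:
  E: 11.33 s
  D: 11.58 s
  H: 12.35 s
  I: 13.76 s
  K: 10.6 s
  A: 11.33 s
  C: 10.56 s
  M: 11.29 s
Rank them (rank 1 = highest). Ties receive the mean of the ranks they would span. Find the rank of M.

Sorted (descending): 13.76, 12.35, 11.58, 11.33, 11.33, 11.29, 10.6, 10.56
The 2 values of 11.33 occupy positions 4–5 → average rank (4+5)/2 = 4.5.
M has value 11.29 s → rank 6.

6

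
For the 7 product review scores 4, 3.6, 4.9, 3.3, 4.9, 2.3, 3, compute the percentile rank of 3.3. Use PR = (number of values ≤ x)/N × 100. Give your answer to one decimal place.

42.9

N = 7.
Strictly below 3.3: 2. Equal to 3.3: 1.
PR = 3/7 × 100 = 42.9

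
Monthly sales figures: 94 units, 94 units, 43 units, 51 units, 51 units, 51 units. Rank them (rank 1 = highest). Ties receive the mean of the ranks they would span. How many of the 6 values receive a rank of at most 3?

Sorted (descending): 94, 94, 51, 51, 51, 43
The 2 values of 94 occupy positions 1–2 → average rank (1+2)/2 = 1.5.
The 3 values of 51 occupy positions 3–5 → average rank 4.
Ranks ≤ 3: {1.5, 1.5} → 2 values.

2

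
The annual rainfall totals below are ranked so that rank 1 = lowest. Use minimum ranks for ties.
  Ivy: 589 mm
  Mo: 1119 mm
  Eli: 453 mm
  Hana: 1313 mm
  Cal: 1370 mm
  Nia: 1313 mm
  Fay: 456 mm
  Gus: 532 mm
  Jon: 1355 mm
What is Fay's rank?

Sorted (ascending): 453, 456, 532, 589, 1119, 1313, 1313, 1355, 1370
The 2 values of 1313 occupy positions 6–7 → each gets rank 6.
Fay has value 456 mm → rank 2.

2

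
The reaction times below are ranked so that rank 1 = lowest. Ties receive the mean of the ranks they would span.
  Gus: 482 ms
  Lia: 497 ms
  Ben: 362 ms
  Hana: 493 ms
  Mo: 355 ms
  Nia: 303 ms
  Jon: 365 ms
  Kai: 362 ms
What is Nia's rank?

Sorted (ascending): 303, 355, 362, 362, 365, 482, 493, 497
The 2 values of 362 occupy positions 3–4 → average rank (3+4)/2 = 3.5.
Nia has value 303 ms → rank 1.

1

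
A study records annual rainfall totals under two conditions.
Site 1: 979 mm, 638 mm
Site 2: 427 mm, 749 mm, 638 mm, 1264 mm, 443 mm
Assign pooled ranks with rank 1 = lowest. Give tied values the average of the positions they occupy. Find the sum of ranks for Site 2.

18.5

Sorted (ascending): 427, 443, 638, 638, 749, 979, 1264
The 2 values of 638 occupy positions 3–4 → average rank (3+4)/2 = 3.5.
Site 2 values → pooled ranks: 427→1, 749→5, 638→3.5, 1264→7, 443→2
Rank sum = 1 + 5 + 3.5 + 7 + 2 = 18.5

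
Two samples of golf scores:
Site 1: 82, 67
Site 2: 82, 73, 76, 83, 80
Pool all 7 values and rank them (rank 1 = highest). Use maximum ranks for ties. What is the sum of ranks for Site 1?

10

Sorted (descending): 83, 82, 82, 80, 76, 73, 67
The 2 values of 82 occupy positions 2–3 → each gets rank 3.
Site 1 values → pooled ranks: 82→3, 67→7
Rank sum = 3 + 7 = 10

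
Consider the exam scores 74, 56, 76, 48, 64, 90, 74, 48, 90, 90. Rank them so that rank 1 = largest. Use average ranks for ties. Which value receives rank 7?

64

Sorted (descending): 90, 90, 90, 76, 74, 74, 64, 56, 48, 48
The 3 values of 90 occupy positions 1–3 → average rank 2.
The 2 values of 74 occupy positions 5–6 → average rank (5+6)/2 = 5.5.
The 2 values of 48 occupy positions 9–10 → average rank (9+10)/2 = 9.5.
Rank 7 → value 64.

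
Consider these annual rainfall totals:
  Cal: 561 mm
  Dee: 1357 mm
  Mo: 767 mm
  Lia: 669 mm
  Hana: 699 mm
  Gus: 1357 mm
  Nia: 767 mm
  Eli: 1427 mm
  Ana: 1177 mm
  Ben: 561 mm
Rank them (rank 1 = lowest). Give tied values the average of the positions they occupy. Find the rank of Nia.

Sorted (ascending): 561, 561, 669, 699, 767, 767, 1177, 1357, 1357, 1427
The 2 values of 561 occupy positions 1–2 → average rank (1+2)/2 = 1.5.
The 2 values of 767 occupy positions 5–6 → average rank (5+6)/2 = 5.5.
The 2 values of 1357 occupy positions 8–9 → average rank (8+9)/2 = 8.5.
Nia has value 767 mm → rank 5.5.

5.5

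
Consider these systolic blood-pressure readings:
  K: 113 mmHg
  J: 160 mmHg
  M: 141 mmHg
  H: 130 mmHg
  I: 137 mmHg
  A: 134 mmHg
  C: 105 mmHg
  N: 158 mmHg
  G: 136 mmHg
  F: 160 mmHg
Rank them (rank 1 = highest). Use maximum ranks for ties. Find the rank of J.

2

Sorted (descending): 160, 160, 158, 141, 137, 136, 134, 130, 113, 105
The 2 values of 160 occupy positions 1–2 → each gets rank 2.
J has value 160 mmHg → rank 2.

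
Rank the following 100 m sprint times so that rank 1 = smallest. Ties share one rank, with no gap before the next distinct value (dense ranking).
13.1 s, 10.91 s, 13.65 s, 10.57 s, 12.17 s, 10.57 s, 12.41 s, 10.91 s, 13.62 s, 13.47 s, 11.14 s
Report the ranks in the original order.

6, 2, 9, 1, 4, 1, 5, 2, 8, 7, 3

Sorted (ascending): 10.57, 10.57, 10.91, 10.91, 11.14, 12.17, 12.41, 13.1, 13.47, 13.62, 13.65
The 2 values of 10.57 share dense rank 1.
The 2 values of 10.91 share dense rank 2.
Remaining distinct values take the next consecutive integers.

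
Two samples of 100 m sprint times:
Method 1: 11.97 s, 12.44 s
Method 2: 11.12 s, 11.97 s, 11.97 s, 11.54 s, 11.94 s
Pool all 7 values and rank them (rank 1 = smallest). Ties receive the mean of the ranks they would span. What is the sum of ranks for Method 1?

Sorted (ascending): 11.12, 11.54, 11.94, 11.97, 11.97, 11.97, 12.44
The 3 values of 11.97 occupy positions 4–6 → average rank 5.
Method 1 values → pooled ranks: 11.97→5, 12.44→7
Rank sum = 5 + 7 = 12

12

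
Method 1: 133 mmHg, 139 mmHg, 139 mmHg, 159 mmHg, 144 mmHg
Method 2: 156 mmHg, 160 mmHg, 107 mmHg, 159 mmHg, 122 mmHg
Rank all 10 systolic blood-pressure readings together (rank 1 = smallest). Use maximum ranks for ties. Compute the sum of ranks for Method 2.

29

Sorted (ascending): 107, 122, 133, 139, 139, 144, 156, 159, 159, 160
The 2 values of 139 occupy positions 4–5 → each gets rank 5.
The 2 values of 159 occupy positions 8–9 → each gets rank 9.
Method 2 values → pooled ranks: 156→7, 160→10, 107→1, 159→9, 122→2
Rank sum = 7 + 10 + 1 + 9 + 2 = 29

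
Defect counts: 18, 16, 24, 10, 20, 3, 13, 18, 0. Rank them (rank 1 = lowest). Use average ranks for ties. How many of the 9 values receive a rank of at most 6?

Sorted (ascending): 0, 3, 10, 13, 16, 18, 18, 20, 24
The 2 values of 18 occupy positions 6–7 → average rank (6+7)/2 = 6.5.
Ranks ≤ 6: {1, 2, 3, 4, 5} → 5 values.

5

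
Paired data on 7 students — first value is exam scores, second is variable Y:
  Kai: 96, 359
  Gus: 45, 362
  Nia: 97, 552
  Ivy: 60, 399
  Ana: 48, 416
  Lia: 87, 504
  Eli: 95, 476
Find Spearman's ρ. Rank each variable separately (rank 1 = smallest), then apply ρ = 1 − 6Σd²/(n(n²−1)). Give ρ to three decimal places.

Ranks of variable 1: 6, 1, 7, 3, 2, 4, 5
Ranks of variable 2: 1, 2, 7, 3, 4, 6, 5
d = r₁ − r₂: 5, -1, 0, 0, -2, -2, 0
d²: 25, 1, 0, 0, 4, 4, 0; Σd² = 34
ρ = 1 − 6·34/(7·48) = 1 − 204/336 = 0.393

0.393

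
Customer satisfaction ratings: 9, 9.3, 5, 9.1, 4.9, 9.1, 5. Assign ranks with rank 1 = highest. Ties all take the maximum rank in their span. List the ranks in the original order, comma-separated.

4, 1, 6, 3, 7, 3, 6

Sorted (descending): 9.3, 9.1, 9.1, 9, 5, 5, 4.9
The 2 values of 9.1 occupy positions 2–3 → each gets rank 3.
The 2 values of 5 occupy positions 5–6 → each gets rank 6.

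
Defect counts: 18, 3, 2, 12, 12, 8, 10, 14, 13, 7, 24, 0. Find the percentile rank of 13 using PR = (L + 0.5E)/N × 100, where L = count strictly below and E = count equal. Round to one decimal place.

N = 12.
Strictly below 13: 8. Equal to 13: 1.
PR = (8 + 0.5·1)/12 × 100 = 70.8

70.8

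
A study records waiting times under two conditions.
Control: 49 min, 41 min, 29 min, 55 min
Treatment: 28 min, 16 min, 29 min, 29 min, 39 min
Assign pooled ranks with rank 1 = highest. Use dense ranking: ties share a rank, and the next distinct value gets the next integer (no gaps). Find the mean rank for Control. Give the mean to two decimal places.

Sorted (descending): 55, 49, 41, 39, 29, 29, 29, 28, 16
The 3 values of 29 share dense rank 5.
Remaining distinct values take the next consecutive integers.
Control values → pooled ranks: 49→2, 41→3, 29→5, 55→1
Mean rank = (2 + 3 + 5 + 1) / 4 = 2.75

2.75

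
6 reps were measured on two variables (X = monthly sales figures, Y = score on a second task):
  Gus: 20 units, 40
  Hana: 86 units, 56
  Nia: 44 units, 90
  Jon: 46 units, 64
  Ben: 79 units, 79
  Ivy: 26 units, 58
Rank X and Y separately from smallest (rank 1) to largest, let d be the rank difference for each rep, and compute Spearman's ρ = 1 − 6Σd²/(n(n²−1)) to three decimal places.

0.257

Ranks of variable 1: 1, 6, 3, 4, 5, 2
Ranks of variable 2: 1, 2, 6, 4, 5, 3
d = r₁ − r₂: 0, 4, -3, 0, 0, -1
d²: 0, 16, 9, 0, 0, 1; Σd² = 26
ρ = 1 − 6·26/(6·35) = 1 − 156/210 = 0.257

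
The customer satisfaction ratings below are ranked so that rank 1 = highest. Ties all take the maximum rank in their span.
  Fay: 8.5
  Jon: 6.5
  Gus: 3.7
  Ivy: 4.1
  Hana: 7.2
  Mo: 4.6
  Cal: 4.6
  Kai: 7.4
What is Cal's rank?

Sorted (descending): 8.5, 7.4, 7.2, 6.5, 4.6, 4.6, 4.1, 3.7
The 2 values of 4.6 occupy positions 5–6 → each gets rank 6.
Cal has value 4.6 → rank 6.

6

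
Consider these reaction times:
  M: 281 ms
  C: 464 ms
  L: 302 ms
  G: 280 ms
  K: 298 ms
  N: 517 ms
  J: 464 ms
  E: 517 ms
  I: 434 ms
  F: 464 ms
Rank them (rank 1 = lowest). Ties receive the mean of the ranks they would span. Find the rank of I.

5

Sorted (ascending): 280, 281, 298, 302, 434, 464, 464, 464, 517, 517
The 3 values of 464 occupy positions 6–8 → average rank 7.
The 2 values of 517 occupy positions 9–10 → average rank (9+10)/2 = 9.5.
I has value 434 ms → rank 5.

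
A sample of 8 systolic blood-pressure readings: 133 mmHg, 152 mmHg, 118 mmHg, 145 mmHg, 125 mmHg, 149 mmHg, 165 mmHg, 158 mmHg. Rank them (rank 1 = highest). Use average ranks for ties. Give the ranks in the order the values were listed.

Sorted (descending): 165, 158, 152, 149, 145, 133, 125, 118
No ties — each value takes its position as its rank.

6, 3, 8, 5, 7, 4, 1, 2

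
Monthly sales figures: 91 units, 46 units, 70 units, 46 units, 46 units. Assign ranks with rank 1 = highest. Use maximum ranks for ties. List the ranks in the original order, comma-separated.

Sorted (descending): 91, 70, 46, 46, 46
The 3 values of 46 occupy positions 3–5 → each gets rank 5.

1, 5, 2, 5, 5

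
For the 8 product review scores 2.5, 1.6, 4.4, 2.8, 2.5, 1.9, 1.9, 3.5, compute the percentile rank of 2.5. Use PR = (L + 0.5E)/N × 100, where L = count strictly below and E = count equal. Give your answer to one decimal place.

N = 8.
Strictly below 2.5: 3. Equal to 2.5: 2.
PR = (3 + 0.5·2)/8 × 100 = 50.0

50.0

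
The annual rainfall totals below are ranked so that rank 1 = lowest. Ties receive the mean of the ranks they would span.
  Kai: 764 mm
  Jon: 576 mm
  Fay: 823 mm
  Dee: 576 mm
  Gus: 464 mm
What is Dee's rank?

Sorted (ascending): 464, 576, 576, 764, 823
The 2 values of 576 occupy positions 2–3 → average rank (2+3)/2 = 2.5.
Dee has value 576 mm → rank 2.5.

2.5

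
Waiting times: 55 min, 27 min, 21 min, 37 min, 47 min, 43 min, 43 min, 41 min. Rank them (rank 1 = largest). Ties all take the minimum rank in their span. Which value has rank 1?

55

Sorted (descending): 55, 47, 43, 43, 41, 37, 27, 21
The 2 values of 43 occupy positions 3–4 → each gets rank 3.
Rank 1 → value 55.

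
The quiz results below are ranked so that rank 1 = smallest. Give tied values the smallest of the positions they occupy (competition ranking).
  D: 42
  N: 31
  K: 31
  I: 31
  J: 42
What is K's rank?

1

Sorted (ascending): 31, 31, 31, 42, 42
The 3 values of 31 occupy positions 1–3 → each gets rank 1.
The 2 values of 42 occupy positions 4–5 → each gets rank 4.
K has value 31 → rank 1.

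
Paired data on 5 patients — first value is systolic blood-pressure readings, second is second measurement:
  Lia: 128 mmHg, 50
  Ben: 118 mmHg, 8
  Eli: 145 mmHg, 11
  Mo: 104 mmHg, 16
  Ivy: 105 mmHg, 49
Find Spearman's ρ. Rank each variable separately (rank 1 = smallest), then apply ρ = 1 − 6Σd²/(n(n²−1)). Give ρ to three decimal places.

Ranks of variable 1: 4, 3, 5, 1, 2
Ranks of variable 2: 5, 1, 2, 3, 4
d = r₁ − r₂: -1, 2, 3, -2, -2
d²: 1, 4, 9, 4, 4; Σd² = 22
ρ = 1 − 6·22/(5·24) = 1 − 132/120 = -0.100

-0.100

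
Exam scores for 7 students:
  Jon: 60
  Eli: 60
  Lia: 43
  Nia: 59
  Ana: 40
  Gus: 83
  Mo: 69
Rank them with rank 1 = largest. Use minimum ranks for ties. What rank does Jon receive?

3

Sorted (descending): 83, 69, 60, 60, 59, 43, 40
The 2 values of 60 occupy positions 3–4 → each gets rank 3.
Jon has value 60 → rank 3.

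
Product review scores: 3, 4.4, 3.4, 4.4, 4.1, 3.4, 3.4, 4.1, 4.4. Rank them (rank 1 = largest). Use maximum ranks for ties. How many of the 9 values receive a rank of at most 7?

5

Sorted (descending): 4.4, 4.4, 4.4, 4.1, 4.1, 3.4, 3.4, 3.4, 3
The 3 values of 4.4 occupy positions 1–3 → each gets rank 3.
The 2 values of 4.1 occupy positions 4–5 → each gets rank 5.
The 3 values of 3.4 occupy positions 6–8 → each gets rank 8.
Ranks ≤ 7: {3, 3, 3, 5, 5} → 5 values.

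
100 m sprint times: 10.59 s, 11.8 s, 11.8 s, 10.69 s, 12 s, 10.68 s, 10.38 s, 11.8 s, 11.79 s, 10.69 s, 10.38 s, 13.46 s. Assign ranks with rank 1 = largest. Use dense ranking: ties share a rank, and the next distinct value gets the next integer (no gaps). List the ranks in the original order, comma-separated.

Sorted (descending): 13.46, 12, 11.8, 11.8, 11.8, 11.79, 10.69, 10.69, 10.68, 10.59, 10.38, 10.38
The 3 values of 11.8 share dense rank 3.
The 2 values of 10.69 share dense rank 5.
The 2 values of 10.38 share dense rank 8.
Remaining distinct values take the next consecutive integers.

7, 3, 3, 5, 2, 6, 8, 3, 4, 5, 8, 1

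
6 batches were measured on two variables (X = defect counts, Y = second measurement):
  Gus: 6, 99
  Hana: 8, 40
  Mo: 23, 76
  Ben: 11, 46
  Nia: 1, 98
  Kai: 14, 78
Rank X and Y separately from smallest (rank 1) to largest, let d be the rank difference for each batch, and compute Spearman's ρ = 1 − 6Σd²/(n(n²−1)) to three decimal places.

Ranks of variable 1: 2, 3, 6, 4, 1, 5
Ranks of variable 2: 6, 1, 3, 2, 5, 4
d = r₁ − r₂: -4, 2, 3, 2, -4, 1
d²: 16, 4, 9, 4, 16, 1; Σd² = 50
ρ = 1 − 6·50/(6·35) = 1 − 300/210 = -0.429

-0.429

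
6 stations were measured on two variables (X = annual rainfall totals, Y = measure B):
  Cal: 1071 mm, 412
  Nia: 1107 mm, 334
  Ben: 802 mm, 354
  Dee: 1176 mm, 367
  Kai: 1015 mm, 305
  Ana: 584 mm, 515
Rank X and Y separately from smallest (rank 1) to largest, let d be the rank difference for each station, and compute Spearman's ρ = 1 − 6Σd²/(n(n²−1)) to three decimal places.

Ranks of variable 1: 4, 5, 2, 6, 3, 1
Ranks of variable 2: 5, 2, 3, 4, 1, 6
d = r₁ − r₂: -1, 3, -1, 2, 2, -5
d²: 1, 9, 1, 4, 4, 25; Σd² = 44
ρ = 1 − 6·44/(6·35) = 1 − 264/210 = -0.257

-0.257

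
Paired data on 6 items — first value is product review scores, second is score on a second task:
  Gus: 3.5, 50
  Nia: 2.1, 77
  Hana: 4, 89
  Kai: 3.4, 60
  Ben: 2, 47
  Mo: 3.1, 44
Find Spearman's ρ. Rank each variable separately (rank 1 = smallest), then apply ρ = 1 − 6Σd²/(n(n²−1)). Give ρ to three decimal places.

Ranks of variable 1: 5, 2, 6, 4, 1, 3
Ranks of variable 2: 3, 5, 6, 4, 2, 1
d = r₁ − r₂: 2, -3, 0, 0, -1, 2
d²: 4, 9, 0, 0, 1, 4; Σd² = 18
ρ = 1 − 6·18/(6·35) = 1 − 108/210 = 0.486

0.486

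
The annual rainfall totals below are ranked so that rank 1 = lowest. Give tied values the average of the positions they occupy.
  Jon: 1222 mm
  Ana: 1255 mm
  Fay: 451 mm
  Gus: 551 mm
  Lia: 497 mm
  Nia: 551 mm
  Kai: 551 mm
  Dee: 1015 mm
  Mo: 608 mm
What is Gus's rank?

Sorted (ascending): 451, 497, 551, 551, 551, 608, 1015, 1222, 1255
The 3 values of 551 occupy positions 3–5 → average rank 4.
Gus has value 551 mm → rank 4.

4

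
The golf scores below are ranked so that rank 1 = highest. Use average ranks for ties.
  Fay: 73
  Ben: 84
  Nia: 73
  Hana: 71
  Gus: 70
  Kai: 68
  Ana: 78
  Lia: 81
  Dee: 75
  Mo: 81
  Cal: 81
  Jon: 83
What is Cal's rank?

4

Sorted (descending): 84, 83, 81, 81, 81, 78, 75, 73, 73, 71, 70, 68
The 3 values of 81 occupy positions 3–5 → average rank 4.
The 2 values of 73 occupy positions 8–9 → average rank (8+9)/2 = 8.5.
Cal has value 81 → rank 4.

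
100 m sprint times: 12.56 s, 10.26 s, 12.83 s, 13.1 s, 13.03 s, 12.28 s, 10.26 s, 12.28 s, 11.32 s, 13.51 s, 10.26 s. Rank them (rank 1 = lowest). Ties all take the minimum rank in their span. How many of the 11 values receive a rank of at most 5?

6

Sorted (ascending): 10.26, 10.26, 10.26, 11.32, 12.28, 12.28, 12.56, 12.83, 13.03, 13.1, 13.51
The 3 values of 10.26 occupy positions 1–3 → each gets rank 1.
The 2 values of 12.28 occupy positions 5–6 → each gets rank 5.
Ranks ≤ 5: {1, 1, 1, 4, 5, 5} → 6 values.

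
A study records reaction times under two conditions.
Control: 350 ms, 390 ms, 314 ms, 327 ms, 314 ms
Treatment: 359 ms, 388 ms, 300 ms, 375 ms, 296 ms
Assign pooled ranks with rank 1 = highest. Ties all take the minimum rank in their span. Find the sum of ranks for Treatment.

28

Sorted (descending): 390, 388, 375, 359, 350, 327, 314, 314, 300, 296
The 2 values of 314 occupy positions 7–8 → each gets rank 7.
Treatment values → pooled ranks: 359→4, 388→2, 300→9, 375→3, 296→10
Rank sum = 4 + 2 + 9 + 3 + 10 = 28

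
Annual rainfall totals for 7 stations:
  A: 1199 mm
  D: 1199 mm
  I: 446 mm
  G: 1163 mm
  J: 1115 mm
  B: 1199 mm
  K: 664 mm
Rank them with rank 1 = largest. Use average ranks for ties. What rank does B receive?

Sorted (descending): 1199, 1199, 1199, 1163, 1115, 664, 446
The 3 values of 1199 occupy positions 1–3 → average rank 2.
B has value 1199 mm → rank 2.

2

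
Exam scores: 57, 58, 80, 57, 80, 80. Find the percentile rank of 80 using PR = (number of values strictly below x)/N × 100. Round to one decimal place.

50.0

N = 6.
Strictly below 80: 3. Equal to 80: 3.
PR = 3/6 × 100 = 50.0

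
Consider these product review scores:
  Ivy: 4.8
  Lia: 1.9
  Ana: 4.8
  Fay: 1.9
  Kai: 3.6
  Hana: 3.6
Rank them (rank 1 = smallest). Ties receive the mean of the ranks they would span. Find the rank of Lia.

Sorted (ascending): 1.9, 1.9, 3.6, 3.6, 4.8, 4.8
The 2 values of 1.9 occupy positions 1–2 → average rank (1+2)/2 = 1.5.
The 2 values of 3.6 occupy positions 3–4 → average rank (3+4)/2 = 3.5.
The 2 values of 4.8 occupy positions 5–6 → average rank (5+6)/2 = 5.5.
Lia has value 1.9 → rank 1.5.

1.5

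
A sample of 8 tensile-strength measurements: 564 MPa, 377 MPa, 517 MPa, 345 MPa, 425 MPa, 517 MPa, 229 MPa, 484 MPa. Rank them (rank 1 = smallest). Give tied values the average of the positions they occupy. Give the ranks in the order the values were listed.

8, 3, 6.5, 2, 4, 6.5, 1, 5

Sorted (ascending): 229, 345, 377, 425, 484, 517, 517, 564
The 2 values of 517 occupy positions 6–7 → average rank (6+7)/2 = 6.5.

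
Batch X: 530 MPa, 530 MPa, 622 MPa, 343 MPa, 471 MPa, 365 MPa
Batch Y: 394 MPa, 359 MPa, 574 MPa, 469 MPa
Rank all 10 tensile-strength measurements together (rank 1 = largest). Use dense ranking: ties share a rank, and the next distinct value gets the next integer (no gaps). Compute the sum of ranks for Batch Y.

21

Sorted (descending): 622, 574, 530, 530, 471, 469, 394, 365, 359, 343
The 2 values of 530 share dense rank 3.
Remaining distinct values take the next consecutive integers.
Batch Y values → pooled ranks: 394→6, 359→8, 574→2, 469→5
Rank sum = 6 + 8 + 2 + 5 = 21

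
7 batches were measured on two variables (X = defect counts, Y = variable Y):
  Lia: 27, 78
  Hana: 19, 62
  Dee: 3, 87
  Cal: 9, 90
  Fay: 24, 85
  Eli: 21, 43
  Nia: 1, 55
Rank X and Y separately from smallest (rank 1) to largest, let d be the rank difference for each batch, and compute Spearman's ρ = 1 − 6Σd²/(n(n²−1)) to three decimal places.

Ranks of variable 1: 7, 4, 2, 3, 6, 5, 1
Ranks of variable 2: 4, 3, 6, 7, 5, 1, 2
d = r₁ − r₂: 3, 1, -4, -4, 1, 4, -1
d²: 9, 1, 16, 16, 1, 16, 1; Σd² = 60
ρ = 1 − 6·60/(7·48) = 1 − 360/336 = -0.071

-0.071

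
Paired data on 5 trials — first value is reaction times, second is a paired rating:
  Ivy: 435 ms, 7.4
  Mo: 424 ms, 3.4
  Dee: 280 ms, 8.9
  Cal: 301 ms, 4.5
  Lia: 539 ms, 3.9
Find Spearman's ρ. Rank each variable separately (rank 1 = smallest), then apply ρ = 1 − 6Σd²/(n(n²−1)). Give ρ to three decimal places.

Ranks of variable 1: 4, 3, 1, 2, 5
Ranks of variable 2: 4, 1, 5, 3, 2
d = r₁ − r₂: 0, 2, -4, -1, 3
d²: 0, 4, 16, 1, 9; Σd² = 30
ρ = 1 − 6·30/(5·24) = 1 − 180/120 = -0.500

-0.500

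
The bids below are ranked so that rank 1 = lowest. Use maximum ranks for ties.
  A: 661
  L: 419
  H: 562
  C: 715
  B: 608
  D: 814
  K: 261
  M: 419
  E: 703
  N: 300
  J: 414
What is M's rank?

Sorted (ascending): 261, 300, 414, 419, 419, 562, 608, 661, 703, 715, 814
The 2 values of 419 occupy positions 4–5 → each gets rank 5.
M has value 419 → rank 5.

5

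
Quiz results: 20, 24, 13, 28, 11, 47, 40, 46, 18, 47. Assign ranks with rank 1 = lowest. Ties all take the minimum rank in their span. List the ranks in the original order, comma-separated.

4, 5, 2, 6, 1, 9, 7, 8, 3, 9

Sorted (ascending): 11, 13, 18, 20, 24, 28, 40, 46, 47, 47
The 2 values of 47 occupy positions 9–10 → each gets rank 9.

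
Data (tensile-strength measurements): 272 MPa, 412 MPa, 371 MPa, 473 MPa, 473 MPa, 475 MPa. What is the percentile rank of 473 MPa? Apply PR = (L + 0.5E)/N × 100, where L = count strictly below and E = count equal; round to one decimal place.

N = 6.
Strictly below 473: 3. Equal to 473: 2.
PR = (3 + 0.5·2)/6 × 100 = 66.7

66.7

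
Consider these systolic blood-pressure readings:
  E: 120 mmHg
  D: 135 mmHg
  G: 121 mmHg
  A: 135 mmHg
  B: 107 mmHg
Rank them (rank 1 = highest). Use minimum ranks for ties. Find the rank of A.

1

Sorted (descending): 135, 135, 121, 120, 107
The 2 values of 135 occupy positions 1–2 → each gets rank 1.
A has value 135 mmHg → rank 1.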